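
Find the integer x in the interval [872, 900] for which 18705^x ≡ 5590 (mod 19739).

888

Compute 18705^872 mod 19739 = 8983, then multiply by 18705 repeatedly:
  18705^872=8983  18705^873=8647  18705^874=769  18705^875=14153  18705^876=12136
  18705^877=5380  18705^878=3478  18705^879=15985  18705^880=12792  18705^881=17941
  18705^882=3666  18705^883=18983  18705^884=11883  18705^885=10375  18705^886=10266
  18705^887=4538  18705^888=5590
Found 5590 at exponent 888.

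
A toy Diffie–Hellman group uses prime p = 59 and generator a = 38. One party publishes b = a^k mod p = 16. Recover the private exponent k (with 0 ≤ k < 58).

Successive powers of 38 modulo 59:
  38^0=1  38^1=38  38^2=28  38^3=2  38^4=17  38^5=56
  38^6=4  38^7=34  38^8=53  38^9=8  38^10=9  38^11=47
  38^12=16
So 38^12 ≡ 16 (mod 59), giving k = 12.

12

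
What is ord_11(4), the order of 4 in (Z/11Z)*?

The order of 4 must divide p − 1 = 10 = 2 · 5.
Divisors: 1, 2, 5, 10.
Check each in increasing order: 4^1 ≡ 4;  4^2 ≡ 5;  4^5 ≡ 1.
Smallest exponent giving 1 is 5.

5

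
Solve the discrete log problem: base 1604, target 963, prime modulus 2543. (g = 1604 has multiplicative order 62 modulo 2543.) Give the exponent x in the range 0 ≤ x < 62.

Baby-step giant-step with m = ceil(sqrt(62)) = 8.
Baby table (1604^j mod 2543 for j=0..7):
  0:1  1:1604  2:1843  3:1206  4:1744  5:76  6:2383  7:203
Giant step factor: 1604^(-8) ≡ 2284 (mod 2543).
Scan 963·2284^i mod 2543 for i = 0, 1, …:
  i=0: 963   i=1: 2340   i=2: 1717   i=3: 322
  i=4: 521   i=5: 2383
Match at i=5, j=6: x = 5·8 + 6 = 46.

46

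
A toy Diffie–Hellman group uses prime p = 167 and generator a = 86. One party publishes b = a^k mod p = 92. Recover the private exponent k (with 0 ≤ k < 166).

55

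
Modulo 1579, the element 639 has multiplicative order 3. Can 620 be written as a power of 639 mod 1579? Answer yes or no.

no

⟨639⟩ has order 3; its elements mod 1579 are {1, 639, 939}.
620 is not in this set.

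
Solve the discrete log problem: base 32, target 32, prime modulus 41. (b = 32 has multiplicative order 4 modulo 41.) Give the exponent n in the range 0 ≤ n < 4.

Successive powers of 32 modulo 41:
  32^0=1  32^1=32
So 32^1 ≡ 32 (mod 41), giving n = 1.

1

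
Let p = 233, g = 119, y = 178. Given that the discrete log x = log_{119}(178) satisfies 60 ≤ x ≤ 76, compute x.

70

Compute 119^60 mod 233 = 201, then multiply by 119 repeatedly:
  119^60=201  119^61=153  119^62=33  119^63=199  119^64=148
  119^65=137  119^66=226  119^67=99  119^68=131  119^69=211
  119^70=178
Found 178 at exponent 70.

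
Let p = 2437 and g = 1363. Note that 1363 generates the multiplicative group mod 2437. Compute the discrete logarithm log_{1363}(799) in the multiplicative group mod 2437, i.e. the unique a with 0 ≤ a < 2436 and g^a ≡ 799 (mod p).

2424

Baby-step giant-step with m = ceil(sqrt(2436)) = 50.
Baby table (1363^j mod 2437 for j=0..49):
  0:1  1:1363  2:775  3:1104  4:1123  5:213  6:316  7:1796
  8:1200  9:373  10:1503  11:1509  12:2376  13:2152  14:1465  15:892
  16:2170  17:1629  18:220  19:109  20:2347  21:1617  22:923  23:557
  24:1284  25:326  26:804  27:1639  28:1665  29:548  30:1202  31:662
  32:616  33:1280  34:2185  35:141  36:2097  37:2047  38:2133  39:2375
  40:789  41:690  42:2225  43:1047  44:1416  45:2341  46:750  47:1147
  48:1244  49:1857
Giant step factor: 1363^(-50) ≡ 791 (mod 2437).
Scan 799·791^i mod 2437 for i = 0, 1, …:
  i=0: 799   i=1: 826   i=2: 250   i=3: 353
  i=4: 1405   i=5: 83   i=6: 2291   i=7: 1490
  i=8: 1519   i=9: 88     …   i=47: 1006
  i=48: 1284
Match at i=48, j=24: a = 48·50 + 24 = 2424.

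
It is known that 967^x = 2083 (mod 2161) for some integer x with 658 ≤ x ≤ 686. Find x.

680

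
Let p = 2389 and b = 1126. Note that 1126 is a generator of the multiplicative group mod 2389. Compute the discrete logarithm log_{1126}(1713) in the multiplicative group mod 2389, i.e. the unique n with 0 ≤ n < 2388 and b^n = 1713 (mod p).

1668

Baby-step giant-step with m = ceil(sqrt(2388)) = 49.
Baby table (1126^j mod 2389 for j=0..48):
  0:1  1:1126  2:1706  3:200  4:634  5:1962  6:1776  7:183
  8:604  9:1628  10:765  11:1350  12:696  13:104  14:43  15:638
  16:1688  17:1433  18:983  19:751  20:2309  21:702  22:2082  23:723
  24:1838  25:714  26:1260  27:2083  28:1849  29:1155  30:914  31:1894
  32:1656  33:1236  34:1338  35:1518  36:1133  37:32  38:197  39:2034
  40:1622  41:1176  42:670  43:1885  44:1078  45:216  46:1927  47:590
  48:198
Giant step factor: 1126^(-49) ≡ 220 (mod 2389).
Scan 1713·220^i mod 2389 for i = 0, 1, …:
  i=0: 1713   i=1: 1787   i=2: 1344   i=3: 1833
  i=4: 1908   i=5: 1685   i=6: 405   i=7: 707
  i=8: 255   i=9: 1153     …   i=33: 1376
  i=34: 1706
Match at i=34, j=2: n = 34·49 + 2 = 1668.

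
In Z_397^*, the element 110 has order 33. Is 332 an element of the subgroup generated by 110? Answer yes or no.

yes

332 ∈ ⟨110⟩ iff 332^33 ≡ 1 (mod 397), since |⟨110⟩| = 33.
332^33 mod 397 = 1.
Since 1 = 1, 332 lies in the subgroup.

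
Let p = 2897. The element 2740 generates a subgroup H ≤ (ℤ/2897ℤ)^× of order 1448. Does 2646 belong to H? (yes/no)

no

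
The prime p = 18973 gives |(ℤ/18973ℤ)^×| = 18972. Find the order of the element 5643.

The order of 5643 must divide p − 1 = 18972 = 2^2 · 3^2 · 17 · 31.
Divisors: 1, 2, 3, 4, 6, 9, 12, 17, 18, 31, 34, 36, 51, 62, 68, 93, 102, 124, 153, 186, 204, 279, 306, 372, 527, 558, 612, 1054, 1116, 1581, 2108, 3162, 4743, 6324, 9486, 18972.
Check each in increasing order: 5643^1 ≡ 5643;  5643^2 ≡ 6755;  5643^3 ≡ 1708;  5643^4 ≡ 18933;  5643^6 ≡ 14395;  5643^9 ≡ 16625;  5643^12 ≡ 11892;  5643^17 ≡ 18827;  5643^18 ≡ 10934;  5643^31 ≡ 7655;  5643^34 ≡ 2343;  5643^36 ≡ 3483;  5643^51 ≡ 18409;  5643^62 ≡ 10401;  5643^68 ≡ 6452;  5643^93 ≡ 8947;  5643^102 ≡ 14528;  5643^124 ≡ 15728;  5643^153 ≡ 2544;  5643^186 ≡ 1722;  5643^204 ≡ 7132;  5643^279 ≡ 658;  5643^306 ≡ 2143;  5643^372 ≡ 5496;  5643^527 ≡ 6580;  5643^558 ≡ 15558;  5643^612 ≡ 983;  5643^1054 ≡ 14;  5643^1116 ≡ 12803;  5643^1581 ≡ 16228;  5643^2108 ≡ 196;  5643^3162 ≡ 2744;  5643^4743 ≡ 1.
Smallest exponent giving 1 is 4743.

4743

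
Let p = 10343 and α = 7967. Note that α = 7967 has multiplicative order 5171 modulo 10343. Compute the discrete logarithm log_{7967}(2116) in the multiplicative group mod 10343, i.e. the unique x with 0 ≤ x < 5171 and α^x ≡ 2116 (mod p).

3612

Baby-step giant-step with m = ceil(sqrt(5171)) = 72.
Baby table (7967^j mod 10343 for j=0..71):
  0:1  1:7967  2:8441  3:9604  4:7897  5:9273  6:8285  7:7912
  8:4662  9:441  10:7170  11:9344  12:5077  13:7329  14:3908  15:2606
  16:3601  17:8028  18:8307  19:7355  20:4190  21:4869  22:5073  23:6490
  24:1173  25:5562  26:3042  27:1965  28:6196  29:6736  30:6228  31:3105
  32:7422  33:143  34:1551  35:7275  36:8096  37:1884  38:2135  39:5653
  40:4029  41:4714  42:1005  43:1353  44:1945  45:2001  46:3404  47:322
  48:310  49:8136  50:10274  51:8799  52:7122  53:9619  54:3286  55:1429
  56:7543  57:2251  58:9298  59:600  60:1734  61:6873  62:1349  63:1106
  64:9609  65:6360  66:10106  67:4590  68:6025  69:9655  70:494  71:5358
Giant step factor: 7967^(-72) ≡ 5843 (mod 10343).
Scan 2116·5843^i mod 10343 for i = 0, 1, …:
  i=0: 2116   i=1: 3903   i=2: 9257   i=3: 5104
  i=4: 3803   i=5: 4165   i=6: 9359   i=7: 1196
  i=8: 6703   i=9: 7031     …   i=49: 6754
  i=50: 5077
Match at i=50, j=12: x = 50·72 + 12 = 3612.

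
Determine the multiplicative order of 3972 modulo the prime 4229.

1057

The order of 3972 must divide p − 1 = 4228 = 2^2 · 7 · 151.
Divisors: 1, 2, 4, 7, 14, 28, 151, 302, 604, 1057, 2114, 4228.
Check each in increasing order: 3972^1 ≡ 3972;  3972^2 ≡ 2614;  3972^4 ≡ 3161;  3972^7 ≡ 811;  3972^14 ≡ 2226;  3972^28 ≡ 2917;  3972^151 ≡ 323;  3972^302 ≡ 2833;  3972^604 ≡ 3476;  3972^1057 ≡ 1.
Smallest exponent giving 1 is 1057.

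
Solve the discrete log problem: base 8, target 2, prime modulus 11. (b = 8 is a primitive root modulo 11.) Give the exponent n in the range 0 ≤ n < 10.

7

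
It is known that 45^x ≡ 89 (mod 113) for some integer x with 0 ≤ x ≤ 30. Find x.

Compute 45^0 mod 113 = 1, then multiply by 45 repeatedly:
  45^0=1  45^1=45  45^2=104  45^3=47  45^4=81
  45^5=29  45^6=62  45^7=78  45^8=7  45^9=89
Found 89 at exponent 9.

9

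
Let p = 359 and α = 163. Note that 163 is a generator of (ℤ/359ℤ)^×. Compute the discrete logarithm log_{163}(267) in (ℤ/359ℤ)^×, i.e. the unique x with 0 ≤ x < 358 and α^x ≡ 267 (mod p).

157

Baby-step giant-step with m = ceil(sqrt(358)) = 19.
Baby table (163^j mod 359 for j=0..18):
  0:1  1:163  2:3  3:130  4:9  5:31  6:27  7:93
  8:81  9:279  10:243  11:119  12:11  13:357  14:33  15:353
  16:99  17:341  18:297
Giant step factor: 163^(-19) ≡ 113 (mod 359).
Scan 267·113^i mod 359 for i = 0, 1, …:
  i=0: 267   i=1: 15   i=2: 259   i=3: 188
  i=4: 63   i=5: 298   i=6: 287   i=7: 121
  i=8: 31
Match at i=8, j=5: x = 8·19 + 5 = 157.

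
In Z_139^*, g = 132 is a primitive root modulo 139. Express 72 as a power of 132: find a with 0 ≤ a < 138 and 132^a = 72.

119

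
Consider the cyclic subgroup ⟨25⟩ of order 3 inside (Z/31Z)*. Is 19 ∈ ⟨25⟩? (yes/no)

19 ∈ ⟨25⟩ iff 19^3 ≡ 1 (mod 31), since |⟨25⟩| = 3.
19^3 mod 31 = 8.
Since 8 ≠ 1, 19 does not lie in the subgroup.

no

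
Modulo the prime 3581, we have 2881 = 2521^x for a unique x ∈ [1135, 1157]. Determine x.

Compute 2521^1135 mod 3581 = 735, then multiply by 2521 repeatedly:
  2521^1135=735  2521^1136=1558  2521^1137=2942  2521^1138=531  2521^1139=2938
  2521^1140=1190  2521^1141=2693  2521^1142=3058  2521^1143=2906  2521^1144=2881
Found 2881 at exponent 1144.

1144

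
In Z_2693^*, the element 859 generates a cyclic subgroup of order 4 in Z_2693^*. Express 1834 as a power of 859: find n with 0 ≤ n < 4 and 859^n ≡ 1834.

Successive powers of 859 modulo 2693:
  859^0=1  859^1=859  859^2=2692  859^3=1834
So 859^3 ≡ 1834 (mod 2693), giving n = 3.

3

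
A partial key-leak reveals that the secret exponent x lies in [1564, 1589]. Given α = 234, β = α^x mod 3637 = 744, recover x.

Compute 234^1564 mod 3637 = 178, then multiply by 234 repeatedly:
  234^1564=178  234^1565=1645  234^1566=3045  234^1567=3315  234^1568=1029
  234^1569=744
Found 744 at exponent 1569.

1569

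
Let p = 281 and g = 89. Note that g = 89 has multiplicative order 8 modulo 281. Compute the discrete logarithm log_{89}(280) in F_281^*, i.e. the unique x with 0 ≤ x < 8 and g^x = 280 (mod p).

4

Successive powers of 89 modulo 281:
  89^0=1  89^1=89  89^2=53  89^3=221  89^4=280
So 89^4 ≡ 280 (mod 281), giving x = 4.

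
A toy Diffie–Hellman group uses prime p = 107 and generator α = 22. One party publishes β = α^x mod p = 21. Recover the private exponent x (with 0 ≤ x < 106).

Baby-step giant-step with m = ceil(sqrt(106)) = 11.
Baby table (22^j mod 107 for j=0..10):
  0:1  1:22  2:56  3:55  4:33  5:84  6:29  7:103
  8:19  9:97  10:101
Giant step factor: 22^(-11) ≡ 77 (mod 107).
Scan 21·77^i mod 107 for i = 0, 1, …:
  i=0: 21   i=1: 12   i=2: 68   i=3: 100
  i=4: 103
Match at i=4, j=7: x = 4·11 + 7 = 51.

51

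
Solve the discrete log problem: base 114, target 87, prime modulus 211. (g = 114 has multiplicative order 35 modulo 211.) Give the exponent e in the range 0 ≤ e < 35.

Successive powers of 114 modulo 211:
  114^0=1  114^1=114  114^2=125  114^3=113  114^4=11  114^5=199
  114^6=109  114^7=188  114^8=121  114^9=79  114^10=144  114^11=169
  114^12=65  114^13=25  114^14=107  114^15=171  114^16=82  114^17=64
  114^18=122  114^19=193  114^20=58  114^21=71  114^22=76  114^23=13
  114^24=5  114^25=148  114^26=203  114^27=143  114^28=55  114^29=151
  114^30=123  114^31=96  114^32=183  114^33=184  114^34=87
So 114^34 ≡ 87 (mod 211), giving e = 34.

34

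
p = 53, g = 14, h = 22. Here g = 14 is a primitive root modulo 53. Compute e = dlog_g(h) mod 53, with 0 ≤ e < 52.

Baby-step giant-step with m = ceil(sqrt(52)) = 8.
Baby table (14^j mod 53 for j=0..7):
  0:1  1:14  2:37  3:41  4:44  5:33  6:38  7:2
Giant step factor: 14^(-8) ≡ 36 (mod 53).
Scan 22·36^i mod 53 for i = 0, 1, …:
  i=0: 22   i=1: 50   i=2: 51   i=3: 34
  i=4: 5   i=5: 21   i=6: 14
Match at i=6, j=1: e = 6·8 + 1 = 49.

49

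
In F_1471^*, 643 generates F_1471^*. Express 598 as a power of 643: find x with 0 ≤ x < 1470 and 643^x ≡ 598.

891

Baby-step giant-step with m = ceil(sqrt(1470)) = 39.
Baby table (643^j mod 1471 for j=0..38):
  0:1  1:643  2:98  3:1232  4:778  5:114  6:1223  7:875
  8:703  9:432  10:1228  11:1148  12:1193  13:708  14:705  15:247
  16:1424  17:670  18:1278  19:936  20:209  21:526  22:1359  23:63
  24:792  25:290  26:1124  27:471  28:1298  29:557  30:698  31:159
  32:738  33:872  34:245  35:138  36:474  37:285  38:851
Giant step factor: 643^(-39) ≡ 929 (mod 1471).
Scan 598·929^i mod 1471 for i = 0, 1, …:
  i=0: 598   i=1: 975   i=2: 1110   i=3: 19
  i=4: 1470   i=5: 542   i=6: 436   i=7: 519
  i=8: 1134   i=9: 250     …   i=21: 1084
  i=22: 872
Match at i=22, j=33: x = 22·39 + 33 = 891.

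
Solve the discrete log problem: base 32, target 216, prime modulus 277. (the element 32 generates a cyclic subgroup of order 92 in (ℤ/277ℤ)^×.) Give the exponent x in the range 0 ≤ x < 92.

7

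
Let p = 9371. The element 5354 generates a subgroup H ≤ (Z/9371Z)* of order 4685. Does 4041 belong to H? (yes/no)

4041 ∈ ⟨5354⟩ iff 4041^4685 ≡ 1 (mod 9371), since |⟨5354⟩| = 4685.
4041^4685 mod 9371 = 9370.
Since 9370 ≠ 1, 4041 does not lie in the subgroup.

no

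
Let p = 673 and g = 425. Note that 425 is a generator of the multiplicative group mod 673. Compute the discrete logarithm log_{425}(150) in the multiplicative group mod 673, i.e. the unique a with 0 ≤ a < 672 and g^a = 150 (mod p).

Baby-step giant-step with m = ceil(sqrt(672)) = 26.
Baby table (425^j mod 673 for j=0..25):
  0:1  1:425  2:261  3:553  4:148  5:311  6:267  7:411
  8:368  9:264  10:482  11:258  12:624  13:38  14:671  15:496
  16:151  17:240  18:377  19:51  20:139  21:524  22:610  23:145
  24:382  25:157
Giant step factor: 425^(-26) ≡ 570 (mod 673).
Scan 150·570^i mod 673 for i = 0, 1, …:
  i=0: 150   i=1: 29   i=2: 378   i=3: 100
  i=4: 468   i=5: 252   i=6: 291   i=7: 312
  i=8: 168   i=9: 194     …   i=18: 556
  i=19: 610
Match at i=19, j=22: a = 19·26 + 22 = 516.

516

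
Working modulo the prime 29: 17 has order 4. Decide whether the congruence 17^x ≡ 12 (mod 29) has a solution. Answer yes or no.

yes

⟨17⟩ has order 4; its elements mod 29 are {1, 12, 17, 28}.
12 is in this set.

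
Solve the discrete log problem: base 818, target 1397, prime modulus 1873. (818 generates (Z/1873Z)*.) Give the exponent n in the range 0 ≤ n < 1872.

1271

Baby-step giant-step with m = ceil(sqrt(1872)) = 44.
Baby table (818^j mod 1873 for j=0..43):
  0:1  1:818  2:463  3:388  4:847  5:1709  6:704  7:861
  8:50  9:1567  10:674  11:670  12:1144  13:1165  14:1486  15:1844
  16:627  17:1557  18:1859  19:1659  20:1010  21:187  22:1253  23:423
  24:1382  25:1057  26:1173  27:538  28:1802  29:1858  30:841  31:547
  32:1672  33:406  34:587  35:678  36:196  37:1123  38:844  39:1128
  40:1188  41:1570  42:1255  43:186
Giant step factor: 818^(-44) ≡ 1197 (mod 1873).
Scan 1397·1197^i mod 1873 for i = 0, 1, …:
  i=0: 1397   i=1: 1493   i=2: 279   i=3: 569
  i=4: 1194   i=5: 119   i=6: 95   i=7: 1335
  i=8: 326   i=9: 638     …   i=27: 1827
  i=28: 1128
Match at i=28, j=39: n = 28·44 + 39 = 1271.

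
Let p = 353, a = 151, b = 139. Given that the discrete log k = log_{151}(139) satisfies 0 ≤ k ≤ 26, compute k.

7

Compute 151^0 mod 353 = 1, then multiply by 151 repeatedly:
  151^0=1  151^1=151  151^2=209  151^3=142  151^4=262
  151^5=26  151^6=43  151^7=139
Found 139 at exponent 7.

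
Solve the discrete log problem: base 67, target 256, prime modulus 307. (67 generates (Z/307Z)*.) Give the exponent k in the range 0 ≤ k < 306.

Baby-step giant-step with m = ceil(sqrt(306)) = 18.
Baby table (67^j mod 307 for j=0..17):
  0:1  1:67  2:191  3:210  4:255  5:200  6:199  7:132
  8:248  9:38  10:90  11:197  12:305  13:173  14:232  15:194
  16:104  17:214
Giant step factor: 67^(-18) ≡ 280 (mod 307).
Scan 256·280^i mod 307 for i = 0, 1, …:
  i=0: 256   i=1: 149   i=2: 275   i=3: 250
  i=4: 4   i=5: 199
Match at i=5, j=6: k = 5·18 + 6 = 96.

96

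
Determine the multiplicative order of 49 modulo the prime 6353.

The order of 49 must divide p − 1 = 6352 = 2^4 · 397.
Divisors: 1, 2, 4, 8, 16, 397, 794, 1588, 3176, 6352.
Check each in increasing order: 49^1 ≡ 49;  49^2 ≡ 2401;  49^4 ≡ 2630;  49^8 ≡ 4836;  49^16 ≡ 1503;  49^397 ≡ 1392;  49^794 ≡ 6352;  49^1588 ≡ 1.
Smallest exponent giving 1 is 1588.

1588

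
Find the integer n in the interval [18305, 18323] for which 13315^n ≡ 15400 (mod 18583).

18311

Compute 13315^18305 mod 18583 = 711, then multiply by 13315 repeatedly:
  13315^18305=711  13315^18306=8218  13315^18307=5966  13315^18308=13548  13315^18309=6439
  13315^18310=11906  13315^18311=15400
Found 15400 at exponent 18311.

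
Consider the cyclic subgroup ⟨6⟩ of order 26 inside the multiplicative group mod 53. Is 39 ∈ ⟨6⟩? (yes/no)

no

39 ∈ ⟨6⟩ iff 39^26 ≡ 1 (mod 53), since |⟨6⟩| = 26.
39^26 mod 53 = 52.
Since 52 ≠ 1, 39 does not lie in the subgroup.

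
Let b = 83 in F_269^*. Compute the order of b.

268

The order of 83 must divide p − 1 = 268 = 2^2 · 67.
Divisors: 1, 2, 4, 67, 134, 268.
Check each in increasing order: 83^1 ≡ 83;  83^2 ≡ 164;  83^4 ≡ 265;  83^67 ≡ 82;  83^134 ≡ 268;  83^268 ≡ 1.
Smallest exponent giving 1 is 268.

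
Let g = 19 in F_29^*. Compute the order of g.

The order of 19 must divide p − 1 = 28 = 2^2 · 7.
Divisors: 1, 2, 4, 7, 14, 28.
Check each in increasing order: 19^1 ≡ 19;  19^2 ≡ 13;  19^4 ≡ 24;  19^7 ≡ 12;  19^14 ≡ 28;  19^28 ≡ 1.
Smallest exponent giving 1 is 28.

28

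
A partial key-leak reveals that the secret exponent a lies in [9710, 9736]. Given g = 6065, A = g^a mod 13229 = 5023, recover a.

9721

Compute 6065^9710 mod 13229 = 857, then multiply by 6065 repeatedly:
  6065^9710=857  6065^9711=11937  6065^9712=8817  6065^9713=3487  6065^9714=8713
  6065^9715=7719  6065^9716=11533  6065^9717=5922  6065^9718=195  6065^9719=5294
  6065^9720=1327  6065^9721=5023
Found 5023 at exponent 9721.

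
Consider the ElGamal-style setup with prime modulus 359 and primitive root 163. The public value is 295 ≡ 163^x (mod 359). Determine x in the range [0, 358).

Baby-step giant-step with m = ceil(sqrt(358)) = 19.
Baby table (163^j mod 359 for j=0..18):
  0:1  1:163  2:3  3:130  4:9  5:31  6:27  7:93
  8:81  9:279  10:243  11:119  12:11  13:357  14:33  15:353
  16:99  17:341  18:297
Giant step factor: 163^(-19) ≡ 113 (mod 359).
Scan 295·113^i mod 359 for i = 0, 1, …:
  i=0: 295   i=1: 307   i=2: 227   i=3: 162
  i=4: 356   i=5: 20   i=6: 106   i=7: 131
  i=8: 84   i=9: 158   i=10: 263   i=11: 281
  i=12: 161   i=13: 243
Match at i=13, j=10: x = 13·19 + 10 = 257.

257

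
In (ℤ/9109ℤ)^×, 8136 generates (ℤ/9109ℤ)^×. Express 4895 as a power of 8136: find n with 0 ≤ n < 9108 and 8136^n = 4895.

6469

Baby-step giant-step with m = ceil(sqrt(9108)) = 96.
Baby table (8136^j mod 9109 for j=0..95):
  0:1  1:8136  2:8502  3:7635  4:4089  5:2036  6:4734  7:2972
  8:4906  9:8687  10:701  11:1102  12:2616  13:5152  14:6163  15:6232
  16:2858  17:6520  18:5013  19:4775  20:8624  21:7346  22:2907  23:4388
  24:2597  25:5421  26:8587  27:6911  28:7148  29:4272  30:6157  31:2961
  32:6500  33:6255  34:7806  35:1668  36:7547  37:7732  38:798  39:6920
  40:7500  41:7918  42:2000  43:3326  44:6606  45:3316  46:7227  47:277
  48:3749  49:4932  50:1607  51:3137  52:8323  53:8731  54:3434  55:1721
  56:1523  57:2888  58:4657  59:5021  60:6100  61:3768  62:4663  63:8292
  64:2458  65:4033  66:1870  67:2290  68:3535  69:3647  70:3979  71:8867
  72:7741  73:1150  74:1457  75:3343  76:8283  77:2106  78:387  79:6027
  80:1925  81:3429  82:6586  83:4558  84:1149  85:2430  86:3950  87:648
  88:7126  89:7460  90:1293  91:8062  92:7632  93:7008  94:3857  95:47
Giant step factor: 8136^(-96) ≡ 1812 (mod 9109).
Scan 4895·1812^i mod 9109 for i = 0, 1, …:
  i=0: 4895   i=1: 6683   i=2: 3735   i=3: 8942
  i=4: 7102   i=5: 6916   i=6: 6917   i=7: 8729
  i=8: 3724   i=9: 7228     …   i=66: 1070
  i=67: 7732
Match at i=67, j=37: n = 67·96 + 37 = 6469.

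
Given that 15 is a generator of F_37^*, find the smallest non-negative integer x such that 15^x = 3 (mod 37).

2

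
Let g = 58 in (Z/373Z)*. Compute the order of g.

124

The order of 58 must divide p − 1 = 372 = 2^2 · 3 · 31.
Divisors: 1, 2, 3, 4, 6, 12, 31, 62, 93, 124, 186, 372.
Check each in increasing order: 58^1 ≡ 58;  58^2 ≡ 7;  58^3 ≡ 33;  58^4 ≡ 49;  58^6 ≡ 343;  58^12 ≡ 154;  58^31 ≡ 269;  58^62 ≡ 372;  58^93 ≡ 104;  58^124 ≡ 1.
Smallest exponent giving 1 is 124.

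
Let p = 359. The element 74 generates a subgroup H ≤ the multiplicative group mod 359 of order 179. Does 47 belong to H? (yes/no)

47 ∈ ⟨74⟩ iff 47^179 ≡ 1 (mod 359), since |⟨74⟩| = 179.
47^179 mod 359 = 1.
Since 1 = 1, 47 lies in the subgroup.

yes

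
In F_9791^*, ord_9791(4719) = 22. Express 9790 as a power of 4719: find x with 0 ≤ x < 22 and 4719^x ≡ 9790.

11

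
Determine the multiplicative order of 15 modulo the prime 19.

The order of 15 must divide p − 1 = 18 = 2 · 3^2.
Divisors: 1, 2, 3, 6, 9, 18.
Check each in increasing order: 15^1 ≡ 15;  15^2 ≡ 16;  15^3 ≡ 12;  15^6 ≡ 11;  15^9 ≡ 18;  15^18 ≡ 1.
Smallest exponent giving 1 is 18.

18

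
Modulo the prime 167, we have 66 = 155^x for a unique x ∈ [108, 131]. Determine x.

124

Compute 155^108 mod 167 = 32, then multiply by 155 repeatedly:
  155^108=32  155^109=117  155^110=99  155^111=148  155^112=61
  155^113=103  155^114=100  155^115=136  155^116=38  155^117=45
  155^118=128  155^119=134  155^120=62  155^121=91  155^122=77
  155^123=78  155^124=66
Found 66 at exponent 124.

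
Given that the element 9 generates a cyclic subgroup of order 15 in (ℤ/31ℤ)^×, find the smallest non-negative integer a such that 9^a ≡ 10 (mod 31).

7

Successive powers of 9 modulo 31:
  9^0=1  9^1=9  9^2=19  9^3=16  9^4=20  9^5=25
  9^6=8  9^7=10
So 9^7 ≡ 10 (mod 31), giving a = 7.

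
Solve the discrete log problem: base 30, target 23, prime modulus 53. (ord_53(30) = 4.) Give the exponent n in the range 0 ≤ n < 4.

3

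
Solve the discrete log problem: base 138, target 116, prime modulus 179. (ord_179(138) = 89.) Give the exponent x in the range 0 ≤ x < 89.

Baby-step giant-step with m = ceil(sqrt(89)) = 10.
Baby table (138^j mod 179 for j=0..9):
  0:1  1:138  2:70  3:173  4:67  5:117  6:36  7:135
  8:14  9:142
Giant step factor: 138^(-10) ≡ 139 (mod 179).
Scan 116·139^i mod 179 for i = 0, 1, …:
  i=0: 116   i=1: 14
Match at i=1, j=8: x = 1·10 + 8 = 18.

18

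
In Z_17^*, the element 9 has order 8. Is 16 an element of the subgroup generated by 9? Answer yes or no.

yes

16 ∈ ⟨9⟩ iff 16^8 ≡ 1 (mod 17), since |⟨9⟩| = 8.
16^8 mod 17 = 1.
Since 1 = 1, 16 lies in the subgroup.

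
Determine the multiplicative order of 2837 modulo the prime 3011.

The order of 2837 must divide p − 1 = 3010 = 2 · 5 · 7 · 43.
Divisors: 1, 2, 5, 7, 10, 14, 35, 43, 70, 86, 215, 301, 430, 602, 1505, 3010.
Check each in increasing order: 2837^1 ≡ 2837;  2837^2 ≡ 166;  2837^5 ≡ 1779;  2837^7 ≡ 236;  2837^10 ≡ 280;  2837^14 ≡ 1498;  2837^35 ≡ 1231;  2837^43 ≡ 1895;  2837^70 ≡ 828;  2837^86 ≡ 1913;  2837^215 ≡ 2253;  2837^301 ≡ 1248;  2837^430 ≡ 2474;  2837^602 ≡ 817;  2837^1505 ≡ 1.
Smallest exponent giving 1 is 1505.

1505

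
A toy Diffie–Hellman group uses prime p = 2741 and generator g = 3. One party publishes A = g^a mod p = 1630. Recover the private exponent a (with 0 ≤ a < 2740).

1049

Baby-step giant-step with m = ceil(sqrt(2740)) = 53.
Baby table (3^j mod 2741 for j=0..52):
  0:1  1:3  2:9  3:27  4:81  5:243  6:729  7:2187
  8:1079  9:496  10:1488  11:1723  12:2428  13:1802  14:2665  15:2513
  16:2057  17:689  18:2067  19:719  20:2157  21:989  22:226  23:678
  24:2034  25:620  26:1860  27:98  28:294  29:882  30:2646  31:2456
  32:1886  33:176  34:528  35:1584  36:2011  37:551  38:1653  39:2218
  40:1172  41:775  42:2325  43:1493  44:1738  45:2473  46:1937  47:329
  48:987  49:220  50:660  51:1980  52:458
Giant step factor: 3^(-53) ≡ 1175 (mod 2741).
Scan 1630·1175^i mod 2741 for i = 0, 1, …:
  i=0: 1630   i=1: 2032   i=2: 189   i=3: 54
  i=4: 407   i=5: 1291   i=6: 1152   i=7: 2287
  i=8: 1045   i=9: 2648     …   i=18: 1285
  i=19: 2325
Match at i=19, j=42: a = 19·53 + 42 = 1049.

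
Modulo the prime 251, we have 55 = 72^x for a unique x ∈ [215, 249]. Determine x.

243

Compute 72^215 mod 251 = 8, then multiply by 72 repeatedly:
  72^215=8  72^216=74  72^217=57  72^218=88  72^219=61
  72^220=125  72^221=215  72^222=169  72^223=120  72^224=106
  72^225=102  72^226=65  72^227=162  72^228=118  72^229=213
  72^230=25  72^231=43  72^232=84  72^233=24  72^234=222
  72^235=171  72^236=13  72^237=183  72^238=124  72^239=143
  72^240=5  72^241=109  72^242=67  72^243=55
Found 55 at exponent 243.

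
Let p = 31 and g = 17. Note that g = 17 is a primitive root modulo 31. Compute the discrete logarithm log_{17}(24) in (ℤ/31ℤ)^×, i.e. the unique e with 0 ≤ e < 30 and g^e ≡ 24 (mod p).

19

Successive powers of 17 modulo 31:
  17^0=1  17^1=17  17^2=10  17^3=15  17^4=7  17^5=26
  17^6=8  17^7=12  17^8=18  17^9=27  17^10=25  17^11=22
  17^12=2  17^13=3  17^14=20  17^15=30  17^16=14  17^17=21
  17^18=16  17^19=24
So 17^19 ≡ 24 (mod 31), giving e = 19.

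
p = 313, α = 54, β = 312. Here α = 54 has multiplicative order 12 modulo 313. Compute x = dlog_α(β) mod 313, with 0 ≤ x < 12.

Successive powers of 54 modulo 313:
  54^0=1  54^1=54  54^2=99  54^3=25  54^4=98  54^5=284
  54^6=312
So 54^6 ≡ 312 (mod 313), giving x = 6.

6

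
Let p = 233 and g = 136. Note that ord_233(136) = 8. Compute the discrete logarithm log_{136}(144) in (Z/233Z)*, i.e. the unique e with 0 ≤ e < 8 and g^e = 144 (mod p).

Successive powers of 136 modulo 233:
  136^0=1  136^1=136  136^2=89  136^3=221  136^4=232  136^5=97
  136^6=144
So 136^6 ≡ 144 (mod 233), giving e = 6.

6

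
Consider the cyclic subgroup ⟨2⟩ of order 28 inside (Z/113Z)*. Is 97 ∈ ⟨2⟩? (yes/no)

97 ∈ ⟨2⟩ iff 97^28 ≡ 1 (mod 113), since |⟨2⟩| = 28.
97^28 mod 113 = 1.
Since 1 = 1, 97 lies in the subgroup.

yes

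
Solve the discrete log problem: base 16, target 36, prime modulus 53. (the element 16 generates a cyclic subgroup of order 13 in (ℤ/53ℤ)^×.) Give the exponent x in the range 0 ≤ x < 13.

9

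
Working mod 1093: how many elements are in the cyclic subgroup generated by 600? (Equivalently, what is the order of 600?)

1092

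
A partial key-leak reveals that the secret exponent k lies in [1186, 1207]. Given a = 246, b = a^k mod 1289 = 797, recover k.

1189

Compute 246^1186 mod 1289 = 481, then multiply by 246 repeatedly:
  246^1186=481  246^1187=1027  246^1188=1287  246^1189=797
Found 797 at exponent 1189.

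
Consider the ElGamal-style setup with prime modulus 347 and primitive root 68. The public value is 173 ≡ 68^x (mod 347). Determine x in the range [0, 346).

Baby-step giant-step with m = ceil(sqrt(346)) = 19.
Baby table (68^j mod 347 for j=0..18):
  0:1  1:68  2:113  3:50  4:277  5:98  6:71  7:317
  8:42  9:80  10:235  11:18  12:183  13:299  14:206  15:128
  16:29  17:237  18:154
Giant step factor: 68^(-19) ≡ 28 (mod 347).
Scan 173·28^i mod 347 for i = 0, 1, …:
  i=0: 173   i=1: 333   i=2: 302   i=3: 128
Match at i=3, j=15: x = 3·19 + 15 = 72.

72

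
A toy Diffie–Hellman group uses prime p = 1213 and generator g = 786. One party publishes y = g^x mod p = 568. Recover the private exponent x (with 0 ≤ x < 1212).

Baby-step giant-step with m = ceil(sqrt(1212)) = 35.
Baby table (786^j mod 1213 for j=0..34):
  0:1  1:786  2:379  3:709  4:507  5:638  6:499  7:415
  8:1106  9:808  10:689  11:556  12:336  13:875  14:1192  15:476
  16:532  17:880  18:270  19:1158  20:438  21:989  22:1034  23:14
  24:87  25:454  26:222  27:1033  28:441  29:921  30:958  31:928
  32:395  33:1155  34:506
Giant step factor: 786^(-35) ≡ 795 (mod 1213).
Scan 568·795^i mod 1213 for i = 0, 1, …:
  i=0: 568   i=1: 324   i=2: 424   i=3: 1079
  i=4: 214   i=5: 310   i=6: 211   i=7: 351
  i=8: 55   i=9: 57     …   i=24: 137
  i=25: 958
Match at i=25, j=30: x = 25·35 + 30 = 905.

905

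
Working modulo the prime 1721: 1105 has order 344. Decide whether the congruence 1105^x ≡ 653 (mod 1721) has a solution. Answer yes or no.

no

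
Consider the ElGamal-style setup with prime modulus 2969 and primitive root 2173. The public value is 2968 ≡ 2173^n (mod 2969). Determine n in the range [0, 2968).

1484

Baby-step giant-step with m = ceil(sqrt(2968)) = 55.
Baby table (2173^j mod 2969 for j=0..54):
  0:1  1:2173  2:1219  3:539  4:1461  5:892  6:2528  7:694
  8:2779  9:2790  10:2941  11:1505  12:1496  13:2722  14:658  15:1745
  16:472  17:1351  18:2351  19:2043  20:784  21:2395  22:2647  23:978
  24:2359  25:1613  26:1629  27:769  28:2459  29:2176  30:1800  31:1227
  32:109  33:2306  34:2235  35:2340  36:1892  37:2220  38:2404  39:1421
  40:73  41:1272  42:2886  43:750  44:2738  45:2767  46:466  47:189
  48:975  49:1778  50:925  51:12  52:2324  53:2752  54:530
Giant step factor: 2173^(-55) ≡ 558 (mod 2969).
Scan 2968·558^i mod 2969 for i = 0, 1, …:
  i=0: 2968   i=1: 2411   i=2: 381   i=3: 1799
  i=4: 320   i=5: 420   i=6: 2778   i=7: 306
  i=8: 1515   i=9: 2174     …   i=25: 1959
  i=26: 530
Match at i=26, j=54: n = 26·55 + 54 = 1484.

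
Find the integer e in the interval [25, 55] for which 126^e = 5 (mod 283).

41

Compute 126^25 mod 283 = 46, then multiply by 126 repeatedly:
  126^25=46  126^26=136  126^27=156  126^28=129  126^29=123
  126^30=216  126^31=48  126^32=105  126^33=212  126^34=110
  126^35=276  126^36=250  126^37=87  126^38=208  126^39=172
  126^40=164  126^41=5
Found 5 at exponent 41.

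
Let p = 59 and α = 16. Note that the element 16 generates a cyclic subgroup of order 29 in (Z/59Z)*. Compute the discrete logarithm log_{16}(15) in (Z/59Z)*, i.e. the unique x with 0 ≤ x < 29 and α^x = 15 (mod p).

14

Successive powers of 16 modulo 59:
  16^0=1  16^1=16  16^2=20  16^3=25  16^4=46  16^5=28
  16^6=35  16^7=29  16^8=51  16^9=49  16^10=17  16^11=36
  16^12=45  16^13=12  16^14=15
So 16^14 ≡ 15 (mod 59), giving x = 14.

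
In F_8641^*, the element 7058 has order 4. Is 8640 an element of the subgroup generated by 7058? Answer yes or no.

yes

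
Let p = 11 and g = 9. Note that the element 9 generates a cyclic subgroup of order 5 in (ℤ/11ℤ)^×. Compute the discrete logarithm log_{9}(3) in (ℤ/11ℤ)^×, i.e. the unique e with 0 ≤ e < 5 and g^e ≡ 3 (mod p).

3

Successive powers of 9 modulo 11:
  9^0=1  9^1=9  9^2=4  9^3=3
So 9^3 ≡ 3 (mod 11), giving e = 3.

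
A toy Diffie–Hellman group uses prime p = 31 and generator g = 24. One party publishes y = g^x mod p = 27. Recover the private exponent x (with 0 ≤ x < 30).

21

Successive powers of 24 modulo 31:
  24^0=1  24^1=24  24^2=18  24^3=29  24^4=14  24^5=26
  24^6=4  24^7=3  24^8=10  24^9=23  24^10=25  24^11=11
  24^12=16  24^13=12  24^14=9  24^15=30  24^16=7  24^17=13
  24^18=2  24^19=17  24^20=5  24^21=27
So 24^21 ≡ 27 (mod 31), giving x = 21.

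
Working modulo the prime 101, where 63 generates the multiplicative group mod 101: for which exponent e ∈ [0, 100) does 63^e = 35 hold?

39

Baby-step giant-step with m = ceil(sqrt(100)) = 10.
Baby table (63^j mod 101 for j=0..9):
  0:1  1:63  2:30  3:72  4:92  5:39  6:33  7:59
  8:81  9:53
Giant step factor: 63^(-10) ≡ 17 (mod 101).
Scan 35·17^i mod 101 for i = 0, 1, …:
  i=0: 35   i=1: 90   i=2: 15   i=3: 53
Match at i=3, j=9: e = 3·10 + 9 = 39.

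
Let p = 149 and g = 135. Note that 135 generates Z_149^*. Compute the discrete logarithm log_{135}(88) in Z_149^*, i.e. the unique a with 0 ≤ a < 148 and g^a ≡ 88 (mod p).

96

Baby-step giant-step with m = ceil(sqrt(148)) = 13.
Baby table (135^j mod 149 for j=0..12):
  0:1  1:135  2:47  3:87  4:123  5:66  6:119  7:122
  8:80  9:72  10:35  11:106  12:6
Giant step factor: 135^(-13) ≡ 94 (mod 149).
Scan 88·94^i mod 149 for i = 0, 1, …:
  i=0: 88   i=1: 77   i=2: 86   i=3: 38
  i=4: 145   i=5: 71   i=6: 118   i=7: 66
Match at i=7, j=5: a = 7·13 + 5 = 96.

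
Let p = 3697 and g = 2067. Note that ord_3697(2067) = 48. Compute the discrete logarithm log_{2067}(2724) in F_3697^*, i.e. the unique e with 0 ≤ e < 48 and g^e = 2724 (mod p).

38

Baby-step giant-step with m = ceil(sqrt(48)) = 7.
Baby table (2067^j mod 3697 for j=0..6):
  0:1  1:2067  2:2454  3:134  4:3400  5:3500  6:3168
Giant step factor: 2067^(-7) ≡ 2710 (mod 3697).
Scan 2724·2710^i mod 3697 for i = 0, 1, …:
  i=0: 2724   i=1: 2828   i=2: 3696   i=3: 987
  i=4: 1839   i=5: 134
Match at i=5, j=3: e = 5·7 + 3 = 38.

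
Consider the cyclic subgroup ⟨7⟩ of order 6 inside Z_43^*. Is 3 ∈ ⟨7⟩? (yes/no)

no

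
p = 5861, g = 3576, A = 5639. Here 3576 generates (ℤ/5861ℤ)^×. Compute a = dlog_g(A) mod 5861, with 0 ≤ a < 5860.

691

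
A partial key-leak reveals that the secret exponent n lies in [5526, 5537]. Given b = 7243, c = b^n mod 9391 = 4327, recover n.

5533

Compute 7243^5526 mod 9391 = 6764, then multiply by 7243 repeatedly:
  7243^5526=6764  7243^5527=8196  7243^5528=3117  7243^5529=467  7243^5530=1721
  7243^5531=3346  7243^5532=6298  7243^5533=4327
Found 4327 at exponent 5533.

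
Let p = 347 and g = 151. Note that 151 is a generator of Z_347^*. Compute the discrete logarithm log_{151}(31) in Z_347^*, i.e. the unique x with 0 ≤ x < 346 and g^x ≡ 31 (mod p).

Baby-step giant-step with m = ceil(sqrt(346)) = 19.
Baby table (151^j mod 347 for j=0..18):
  0:1  1:151  2:246  3:17  4:138  5:18  6:289  7:264
  8:306  9:55  10:324  11:344  12:241  13:303  14:296  15:280
  16:293  17:174  18:249
Giant step factor: 151^(-19) ≡ 79 (mod 347).
Scan 31·79^i mod 347 for i = 0, 1, …:
  i=0: 31   i=1: 20   i=2: 192   i=3: 247
  i=4: 81   i=5: 153   i=6: 289
Match at i=6, j=6: x = 6·19 + 6 = 120.

120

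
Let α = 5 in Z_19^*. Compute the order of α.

9

The order of 5 must divide p − 1 = 18 = 2 · 3^2.
Divisors: 1, 2, 3, 6, 9, 18.
Check each in increasing order: 5^1 ≡ 5;  5^2 ≡ 6;  5^3 ≡ 11;  5^6 ≡ 7;  5^9 ≡ 1.
Smallest exponent giving 1 is 9.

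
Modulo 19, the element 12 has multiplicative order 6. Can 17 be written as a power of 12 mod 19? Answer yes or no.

⟨12⟩ has order 6; its elements mod 19 are {1, 7, 8, 11, 12, 18}.
17 is not in this set.

no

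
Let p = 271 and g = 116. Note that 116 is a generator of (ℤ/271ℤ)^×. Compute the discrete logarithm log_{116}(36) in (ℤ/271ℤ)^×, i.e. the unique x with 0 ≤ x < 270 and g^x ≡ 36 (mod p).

154

Baby-step giant-step with m = ceil(sqrt(270)) = 17.
Baby table (116^j mod 271 for j=0..16):
  0:1  1:116  2:177  3:207  4:164  5:54  6:31  7:73
  8:67  9:184  10:206  11:48  12:148  13:95  14:180  15:13
  16:153
Giant step factor: 116^(-17) ≡ 108 (mod 271).
Scan 36·108^i mod 271 for i = 0, 1, …:
  i=0: 36   i=1: 94   i=2: 125   i=3: 221
  i=4: 20   i=5: 263   i=6: 220   i=7: 183
  i=8: 252   i=9: 116
Match at i=9, j=1: x = 9·17 + 1 = 154.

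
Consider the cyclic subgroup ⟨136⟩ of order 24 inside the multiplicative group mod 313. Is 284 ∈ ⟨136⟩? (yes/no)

yes

⟨136⟩ has order 24; its elements mod 313 are {1, 5, 25, 29, 43, 54, 98, 99, 125, 131, 136, 145, 168, 177, 182, 188, 214, 215, 259, 270, 284, 288, 308, 312}.
284 is in this set.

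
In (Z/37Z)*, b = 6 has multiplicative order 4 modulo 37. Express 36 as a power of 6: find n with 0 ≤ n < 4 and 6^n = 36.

2

Successive powers of 6 modulo 37:
  6^0=1  6^1=6  6^2=36
So 6^2 ≡ 36 (mod 37), giving n = 2.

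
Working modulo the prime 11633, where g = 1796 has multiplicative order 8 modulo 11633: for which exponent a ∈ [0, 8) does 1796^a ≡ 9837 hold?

Successive powers of 1796 modulo 11633:
  1796^0=1  1796^1=1796  1796^2=3275  1796^3=7235  1796^4=11632  1796^5=9837
So 1796^5 ≡ 9837 (mod 11633), giving a = 5.

5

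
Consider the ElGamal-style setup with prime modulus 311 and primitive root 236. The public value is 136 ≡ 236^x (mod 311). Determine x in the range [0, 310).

137

Baby-step giant-step with m = ceil(sqrt(310)) = 18.
Baby table (236^j mod 311 for j=0..17):
  0:1  1:236  2:27  3:152  4:107  5:61  6:90  7:92
  8:253  9:307  10:300  11:203  12:14  13:194  14:67  15:262
  16:254  17:232
Giant step factor: 236^(-18) ≡ 175 (mod 311).
Scan 136·175^i mod 311 for i = 0, 1, …:
  i=0: 136   i=1: 164   i=2: 88   i=3: 161
  i=4: 185   i=5: 31   i=6: 138   i=7: 203
Match at i=7, j=11: x = 7·18 + 11 = 137.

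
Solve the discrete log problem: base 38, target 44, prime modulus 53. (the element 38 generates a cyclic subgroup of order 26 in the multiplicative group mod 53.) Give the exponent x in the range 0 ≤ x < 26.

18

Successive powers of 38 modulo 53:
  38^0=1  38^1=38  38^2=13  38^3=17  38^4=10  38^5=9
  38^6=24  38^7=11  38^8=47  38^9=37  38^10=28  38^11=4
  38^12=46  38^13=52  38^14=15  38^15=40  38^16=36  38^17=43
  38^18=44
So 38^18 ≡ 44 (mod 53), giving x = 18.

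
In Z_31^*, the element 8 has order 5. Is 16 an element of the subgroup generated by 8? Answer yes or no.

yes

⟨8⟩ has order 5; its elements mod 31 are {1, 2, 4, 8, 16}.
16 is in this set.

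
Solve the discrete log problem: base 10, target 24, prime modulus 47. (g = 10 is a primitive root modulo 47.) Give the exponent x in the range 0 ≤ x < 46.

16

Baby-step giant-step with m = ceil(sqrt(46)) = 7.
Baby table (10^j mod 47 for j=0..6):
  0:1  1:10  2:6  3:13  4:36  5:31  6:28
Giant step factor: 10^(-7) ≡ 23 (mod 47).
Scan 24·23^i mod 47 for i = 0, 1, …:
  i=0: 24   i=1: 35   i=2: 6
Match at i=2, j=2: x = 2·7 + 2 = 16.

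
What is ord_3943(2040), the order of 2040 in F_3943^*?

1971

The order of 2040 must divide p − 1 = 3942 = 2 · 3^3 · 73.
Divisors: 1, 2, 3, 6, 9, 18, 27, 54, 73, 146, 219, 438, 657, 1314, 1971, 3942.
Check each in increasing order: 2040^1 ≡ 2040;  2040^2 ≡ 1735;  2040^3 ≡ 2529;  2040^6 ≡ 295;  2040^9 ≡ 828;  2040^18 ≡ 3445;  2040^27 ≡ 1671;  2040^54 ≡ 597;  2040^73 ≡ 134;  2040^146 ≡ 2184;  2040^219 ≡ 874;  2040^438 ≡ 2877;  2040^657 ≡ 2807;  2040^1314 ≡ 1135;  2040^1971 ≡ 1.
Smallest exponent giving 1 is 1971.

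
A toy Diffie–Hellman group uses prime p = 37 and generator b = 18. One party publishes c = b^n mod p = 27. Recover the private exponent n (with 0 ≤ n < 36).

30

Successive powers of 18 modulo 37:
  18^0=1  18^1=18  18^2=28  18^3=23  18^4=7  18^5=15
  18^6=11  18^7=13  18^8=12  18^9=31  18^10=3  18^11=17
  18^12=10  18^13=32  18^14=21  18^15=8  18^16=33  18^17=2
  18^18=36  18^19=19  18^20=9  18^21=14  18^22=30  18^23=22
  18^24=26  18^25=24  18^26=25  18^27=6  18^28=34  18^29=20
  18^30=27
So 18^30 ≡ 27 (mod 37), giving n = 30.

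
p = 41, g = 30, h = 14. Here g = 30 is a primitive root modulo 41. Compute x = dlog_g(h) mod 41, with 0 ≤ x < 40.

15

Successive powers of 30 modulo 41:
  30^0=1  30^1=30  30^2=39  30^3=22  30^4=4  30^5=38
  30^6=33  30^7=6  30^8=16  30^9=29  30^10=9  30^11=24
  30^12=23  30^13=34  30^14=36  30^15=14
So 30^15 ≡ 14 (mod 41), giving x = 15.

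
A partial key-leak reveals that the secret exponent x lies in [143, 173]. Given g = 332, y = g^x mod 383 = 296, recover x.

Compute 332^143 mod 383 = 170, then multiply by 332 repeatedly:
  332^143=170  332^144=139  332^145=188  332^146=370  332^147=280
  332^148=274  332^149=197  332^150=294  332^151=326  332^152=226
  332^153=347  332^154=304  332^155=199  332^156=192  332^157=166
  332^158=343  332^159=125  332^160=136  332^161=341  332^162=227
  332^163=296
Found 296 at exponent 163.

163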